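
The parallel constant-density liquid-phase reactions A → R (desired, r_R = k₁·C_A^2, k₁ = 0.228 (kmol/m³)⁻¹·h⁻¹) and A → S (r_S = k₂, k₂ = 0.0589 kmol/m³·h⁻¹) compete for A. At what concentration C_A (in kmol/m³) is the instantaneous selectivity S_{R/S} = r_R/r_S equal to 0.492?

0.357 kmol/m³

S_{R/S} = (k₁/k₂)·C_A^2 ⇒ C_A = (S·k₂/k₁)^(0.5).
= (0.492×0.0589/0.228)^(0.5) = (0.1271)^(0.5) = 0.357 kmol/m³.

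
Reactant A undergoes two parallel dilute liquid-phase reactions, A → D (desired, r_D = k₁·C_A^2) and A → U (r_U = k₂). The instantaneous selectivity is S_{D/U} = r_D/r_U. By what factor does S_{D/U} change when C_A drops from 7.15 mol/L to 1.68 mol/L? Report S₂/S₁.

S_{D/U} = (k₁/k₂)·C_A^2, so S₂/S₁ = (C_{A,2}/C_{A,1})^2.
= (1.68/7.15)^2 = (0.2350)^2 = 0.0552.
Selectivity toward D falls as C_A falls — high-concentration operation is favoured.

0.0552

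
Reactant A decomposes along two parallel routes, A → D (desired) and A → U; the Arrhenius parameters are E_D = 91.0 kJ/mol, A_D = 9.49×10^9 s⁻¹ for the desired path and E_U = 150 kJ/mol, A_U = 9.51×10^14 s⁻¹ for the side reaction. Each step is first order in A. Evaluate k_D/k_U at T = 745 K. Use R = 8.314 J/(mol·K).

0.137

With equal orders, S_{D/U} = k_D/k_U = (A_D/A_U)·exp[(E_U−E_D)/(RT)].
(E_U−E_D)/(RT) = (150−91.0)×10³/(8.314×745) = 59000/6194 = 9.525.
k_D/k_U = (9.49×10^9/9.51×10^14)·exp(9.525) = 9.979×10^-6 × 13704 = 0.137.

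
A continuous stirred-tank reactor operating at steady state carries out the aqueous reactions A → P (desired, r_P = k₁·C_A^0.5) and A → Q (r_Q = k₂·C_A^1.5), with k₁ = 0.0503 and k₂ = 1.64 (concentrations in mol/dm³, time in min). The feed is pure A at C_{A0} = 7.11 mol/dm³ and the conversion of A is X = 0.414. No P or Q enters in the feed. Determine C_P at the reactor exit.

0.0215 mol/dm³

Exit C_A = C_{A0}(1−X) = 7.11×0.586 = 4.166 mol/dm³.
Rates in a CSTR are evaluated at the outlet concentration: r_P = 0.0503×4.166^0.5 = 0.1027, r_Q = 1.64×4.166^1.5 = 13.95.
Fraction of consumed A going to P: r_P/(r_P+r_Q) = 0.007308.
C_P = 0.007308·C_{A0}·X = 0.007308×7.11×0.414 = 0.0215 mol/dm³.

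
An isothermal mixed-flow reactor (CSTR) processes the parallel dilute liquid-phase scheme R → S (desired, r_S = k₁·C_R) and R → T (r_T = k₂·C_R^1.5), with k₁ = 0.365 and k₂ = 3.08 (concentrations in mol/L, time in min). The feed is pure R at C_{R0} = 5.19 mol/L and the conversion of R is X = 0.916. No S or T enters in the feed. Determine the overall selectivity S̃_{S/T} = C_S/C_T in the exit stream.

0.179

Exit C_R = C_{R0}(1−X) = 5.19×0.0840 = 0.4360 mol/L.
In a CSTR the entire volume is at exit conditions, so r_S = 0.365×0.4360 = 0.1591 and r_T = 3.08×0.4360^1.5 = 0.8866.
Overall selectivity = C_S/C_T = r_Sτ/(r_Tτ) = r_S/r_T = 0.179.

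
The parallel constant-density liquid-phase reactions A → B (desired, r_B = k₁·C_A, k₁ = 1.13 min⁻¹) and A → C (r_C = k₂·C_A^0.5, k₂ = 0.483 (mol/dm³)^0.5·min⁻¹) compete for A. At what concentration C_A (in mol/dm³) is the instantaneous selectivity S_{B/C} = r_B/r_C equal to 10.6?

S_{B/C} = (k₁/k₂)·C_A^0.5 ⇒ C_A = (S·k₂/k₁)^(2).
= (10.6×0.483/1.13)^(2) = (4.531)^(2) = 20.5 mol/dm³.

20.5 mol/dm³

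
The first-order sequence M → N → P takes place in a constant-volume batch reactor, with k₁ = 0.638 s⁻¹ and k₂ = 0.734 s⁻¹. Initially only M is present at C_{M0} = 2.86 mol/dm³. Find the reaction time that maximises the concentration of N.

1.46 s

The intermediate peaks when r₁ = r₂, i.e. k₁e^(−k₁t) = k₂e^(−k₂t), giving t_opt = ln(k₂/k₁)/(k₂−k₁).
= ln(0.734/0.638)/(0.734−0.638) = ln(1.150)/0.09600 = 0.1402/0.09600 = 1.46 s.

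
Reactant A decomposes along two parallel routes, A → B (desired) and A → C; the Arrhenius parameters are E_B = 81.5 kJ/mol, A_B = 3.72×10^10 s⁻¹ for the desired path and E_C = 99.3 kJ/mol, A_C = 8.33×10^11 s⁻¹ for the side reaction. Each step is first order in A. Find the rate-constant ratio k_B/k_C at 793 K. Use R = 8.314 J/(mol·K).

Since both paths have the same order in A, the concentration cancels and S_{B/C} = k_B/k_C = (A_B/A_C)·exp[(E_C−E_B)/(RT)].
(E_C−E_B)/(RT) = (99.3−81.5)×10³/(8.314×793) = 17800/6593 = 2.700.
k_B/k_C = (3.72×10^10/8.33×10^11)·exp(2.700) = 0.04466 × 14.88 = 0.664.
Since E_B < E_C, lowering the temperature improves selectivity toward B.

0.664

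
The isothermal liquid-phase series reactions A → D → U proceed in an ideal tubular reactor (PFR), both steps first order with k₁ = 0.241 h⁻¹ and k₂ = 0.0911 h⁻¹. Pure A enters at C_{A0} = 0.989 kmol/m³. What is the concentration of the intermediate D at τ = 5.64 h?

0.543 kmol/m³

The intermediate concentration in a first-order A→B→C sequence is C_D = k₁C_{A0}(e^(−k₁τ) − e^(−k₂τ))/(k₂−k₁).
e^(−k₁τ) = e^(−0.241×5.64) = e^(−1.359) = 0.2569; e^(−k₂τ) = e^(−0.5138) = 0.5982.
C_D = 0.241×0.989/(0.0911−0.241) × (0.2569−0.5982) = (-1.590)×(-0.3414) = 0.5428 kmol/m³.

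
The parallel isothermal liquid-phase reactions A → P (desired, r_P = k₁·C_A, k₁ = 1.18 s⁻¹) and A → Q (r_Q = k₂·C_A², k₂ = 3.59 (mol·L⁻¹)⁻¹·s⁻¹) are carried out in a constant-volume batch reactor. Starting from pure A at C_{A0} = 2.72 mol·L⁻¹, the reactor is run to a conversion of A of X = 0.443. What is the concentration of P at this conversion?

0.165 mol·L⁻¹

C_A = C_{A0}(1−X) = 1.515 mol·L⁻¹.
Along a PFR/batch, dC_P/dC_A = −r_P/(r_P+r_Q) = −k₁/(k₁+k₂·C_A).
Integrating from C_{A0} to C_A: C_P = (1.18/3.59)·ln[(1.18+3.59·2.72)/(1.18+3.59·1.52)] = 0.3287·ln(10.94/6.619) = 0.1653 mol·L⁻¹.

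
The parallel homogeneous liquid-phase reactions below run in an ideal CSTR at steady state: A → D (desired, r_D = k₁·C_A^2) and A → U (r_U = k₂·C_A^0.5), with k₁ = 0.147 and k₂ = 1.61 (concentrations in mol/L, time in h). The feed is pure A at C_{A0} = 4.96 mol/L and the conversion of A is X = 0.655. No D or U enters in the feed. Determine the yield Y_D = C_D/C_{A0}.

0.111

Exit C_A = C_{A0}(1−X) = 4.96×0.345 = 1.711 mol/L.
Rates in a CSTR are evaluated at the outlet concentration: r_D = 0.147×1.711^2 = 0.4304, r_U = 1.61×1.711^0.5 = 2.106.
Fraction of consumed A going to D: r_D/(r_D+r_U) = 0.1697.
C_D = 0.1697·C_{A0}·X = 0.1697×4.96×0.655 = 0.551 mol/L; Y_D = C_D/C_{A0} = 0.111.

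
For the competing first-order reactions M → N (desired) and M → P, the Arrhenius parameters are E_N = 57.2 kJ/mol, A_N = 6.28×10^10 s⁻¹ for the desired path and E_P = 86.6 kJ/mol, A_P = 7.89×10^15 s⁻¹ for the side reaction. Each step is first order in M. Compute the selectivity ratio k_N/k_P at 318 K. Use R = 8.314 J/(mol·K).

0.537

Since both paths have the same order in M, the concentration cancels and S_{N/P} = k_N/k_P = (A_N/A_P)·exp[(E_P−E_N)/(RT)].
(E_P−E_N)/(RT) = (86.6−57.2)×10³/(8.314×318) = 29400/2644 = 11.12.
k_N/k_P = (6.28×10^10/7.89×10^15)·exp(11.12) = 7.959×10^-6 × 67517 = 0.537.
Since E_N < E_P, lowering the temperature improves selectivity toward N.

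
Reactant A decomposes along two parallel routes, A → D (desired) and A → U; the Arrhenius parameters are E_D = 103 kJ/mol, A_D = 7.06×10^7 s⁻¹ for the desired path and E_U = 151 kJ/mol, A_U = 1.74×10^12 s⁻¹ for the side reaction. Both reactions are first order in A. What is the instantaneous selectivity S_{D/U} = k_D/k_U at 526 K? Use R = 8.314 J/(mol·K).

k_D/k_U = (A_D/A_U)·exp[−(E_D−E_U)/(RT)] = (A_D/A_U)·exp[(E_U−E_D)/(RT)].
(E_U−E_D)/(RT) = (151−103)×10³/(8.314×526) = 48000/4373 = 10.98.
k_D/k_U = (7.06×10^7/1.74×10^12)·exp(10.98) = 4.057×10^-5 × 58456 = 2.37.

2.37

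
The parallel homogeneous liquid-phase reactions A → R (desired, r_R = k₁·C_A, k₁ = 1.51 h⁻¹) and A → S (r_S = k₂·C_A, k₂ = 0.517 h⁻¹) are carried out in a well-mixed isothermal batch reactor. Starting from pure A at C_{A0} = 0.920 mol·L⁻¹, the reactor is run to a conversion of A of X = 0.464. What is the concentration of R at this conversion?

0.318 mol·L⁻¹

C_A = C_{A0}(1−X) = 0.4931 mol·L⁻¹.
Both paths are first order in A, so the instantaneous fraction to R is constant: dC_R/d(−C_A) = k₁/(k₁+k₂) = 0.7449.
C_R = 0.7449·(C_{A0}−C_A) = 0.7449×0.4269 = 0.318 mol·L⁻¹.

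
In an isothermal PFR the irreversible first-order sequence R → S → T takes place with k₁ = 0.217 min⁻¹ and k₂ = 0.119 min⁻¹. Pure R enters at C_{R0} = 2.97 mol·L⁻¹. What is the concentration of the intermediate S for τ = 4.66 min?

1.38 mol·L⁻¹

The intermediate concentration in a first-order A→B→C sequence is C_S = k₁C_{R0}(e^(−k₁τ) − e^(−k₂τ))/(k₂−k₁).
e^(−k₁τ) = e^(−0.217×4.66) = e^(−1.011) = 0.3638; e^(−k₂τ) = e^(−0.5545) = 0.5743.
C_S = 0.217×2.97/(0.119−0.217) × (0.3638−0.5743) = (-6.576)×(-0.2106) = 1.385 mol·L⁻¹.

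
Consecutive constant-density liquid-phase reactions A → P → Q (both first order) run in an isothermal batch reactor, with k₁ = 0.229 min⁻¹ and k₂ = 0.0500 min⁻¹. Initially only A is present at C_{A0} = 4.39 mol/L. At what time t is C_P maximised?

8.50 min

For first-order series the maximum of C_P occurs at t_opt = ln(k₂/k₁)/(k₂−k₁).
= ln(0.0500/0.229)/(0.0500−0.229) = ln(0.2183)/-0.1790 = -1.522/-0.1790 = 8.50 min.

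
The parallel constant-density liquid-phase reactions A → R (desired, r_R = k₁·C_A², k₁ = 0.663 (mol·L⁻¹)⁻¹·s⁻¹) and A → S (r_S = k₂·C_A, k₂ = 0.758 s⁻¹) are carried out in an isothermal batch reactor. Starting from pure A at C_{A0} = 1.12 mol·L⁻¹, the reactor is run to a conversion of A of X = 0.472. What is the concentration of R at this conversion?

0.225 mol·L⁻¹

C_A = C_{A0}(1−X) = 0.5914 mol·L⁻¹.
Along a PFR/batch, dC_S/dC_A = −r_S/(r_R+r_S) = −k₂/(k₂+k₁·C_A).
Integrating from C_{A0} to C_A: C_S = (0.758/0.663)·ln[(0.758+0.663·1.12)/(0.758+0.663·0.591)] = 1.143·ln(1.501/1.150) = 0.3041 mol·L⁻¹.
Then C_R = (C_{A0}−C_A) − C_S = 0.5286 − 0.3041 = 0.2245 mol·L⁻¹.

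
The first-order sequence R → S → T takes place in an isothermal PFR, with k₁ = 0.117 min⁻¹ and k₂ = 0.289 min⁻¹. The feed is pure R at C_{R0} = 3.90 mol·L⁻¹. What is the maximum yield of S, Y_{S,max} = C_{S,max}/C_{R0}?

Evaluating C_S at τ_opt = ln(k₂/k₁)/(k₂−k₁) gives C_{S,max}/C_{R0} = (k₁/k₂)^[k₂/(k₂−k₁)].
= (0.117/0.289)^(0.289/(0.289−0.117)) = (0.4048)^(1.680) = 0.2189.

0.219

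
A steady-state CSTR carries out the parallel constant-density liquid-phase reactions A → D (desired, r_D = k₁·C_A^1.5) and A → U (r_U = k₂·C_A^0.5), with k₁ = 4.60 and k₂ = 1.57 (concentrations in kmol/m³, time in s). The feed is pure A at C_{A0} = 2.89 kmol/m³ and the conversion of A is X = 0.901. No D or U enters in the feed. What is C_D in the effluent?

Exit C_A = C_{A0}(1−X) = 2.89×0.0990 = 0.2861 kmol/m³.
A CSTR operates uniformly at the exit composition, giving r_D = 0.7040 and r_U = 0.8398 (each k·C_A^n at C_A = 0.2861).
Fraction of consumed A going to D: r_D/(r_D+r_U) = 0.4560.
C_D = 0.4560·C_{A0}·X = 0.4560×2.89×0.901 = 1.19 kmol/m³.

1.19 kmol/m³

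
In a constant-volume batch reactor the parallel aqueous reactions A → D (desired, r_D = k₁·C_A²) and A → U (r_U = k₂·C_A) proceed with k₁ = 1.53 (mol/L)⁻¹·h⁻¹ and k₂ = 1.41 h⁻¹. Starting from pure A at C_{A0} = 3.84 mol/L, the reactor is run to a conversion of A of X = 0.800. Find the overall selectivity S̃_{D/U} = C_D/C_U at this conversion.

C_A = C_{A0}(1−X) = 0.7680 mol/L.
Along a PFR/batch, dC_U/dC_A = −r_U/(r_D+r_U) = −k₂/(k₂+k₁·C_A).
Integrating from C_{A0} to C_A: C_U = (1.41/1.53)·ln[(1.41+1.53·3.84)/(1.41+1.53·0.768)] = 0.9216·ln(7.285/2.585) = 0.9548 mol/L.
Then C_D = (C_{A0}−C_A) − C_U = 3.072 − 0.9548 = 2.117 mol/L.
S̃_{D/U} = C_D/C_U = 2.117/0.9548 = 2.22.

2.22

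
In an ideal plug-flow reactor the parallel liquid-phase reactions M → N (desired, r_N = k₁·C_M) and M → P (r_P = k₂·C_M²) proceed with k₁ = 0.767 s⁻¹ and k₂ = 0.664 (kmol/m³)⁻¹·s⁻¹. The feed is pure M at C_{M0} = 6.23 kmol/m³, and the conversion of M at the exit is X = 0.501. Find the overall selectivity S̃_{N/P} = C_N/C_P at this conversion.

C_M = C_{M0}(1−X) = 3.109 kmol/m³.
Along a PFR/batch, dC_N/dC_M = −r_N/(r_N+r_P) = −k₁/(k₁+k₂·C_M).
Integrating from C_{M0} to C_M: C_N = (0.767/0.664)·ln[(0.767+0.664·6.23)/(0.767+0.664·3.11)] = 1.155·ln(4.904/2.831) = 0.6345 kmol/m³.
C_P = (C_{M0}−C_M)−C_N = 2.487 kmol/m³; S̃_{N/P} = 0.6345/2.487 = 0.255.

0.255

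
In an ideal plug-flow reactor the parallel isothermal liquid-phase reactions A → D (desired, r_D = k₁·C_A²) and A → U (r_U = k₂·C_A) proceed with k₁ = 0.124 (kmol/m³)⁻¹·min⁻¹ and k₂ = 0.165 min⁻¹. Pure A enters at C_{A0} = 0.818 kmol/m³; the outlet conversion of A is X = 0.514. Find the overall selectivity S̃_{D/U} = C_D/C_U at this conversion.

C_A = C_{A0}(1−X) = 0.3975 kmol/m³.
Along a PFR/batch, dC_U/dC_A = −r_U/(r_D+r_U) = −k₂/(k₂+k₁·C_A).
Integrating from C_{A0} to C_A: C_U = (0.165/0.124)·ln[(0.165+0.124·0.818)/(0.165+0.124·0.398)] = 1.331·ln(0.2664/0.2143) = 0.2898 kmol/m³.
Then C_D = (C_{A0}−C_A) − C_U = 0.4205 − 0.2898 = 0.1307 kmol/m³.
S̃_{D/U} = C_D/C_U = 0.1307/0.2898 = 0.451.

0.451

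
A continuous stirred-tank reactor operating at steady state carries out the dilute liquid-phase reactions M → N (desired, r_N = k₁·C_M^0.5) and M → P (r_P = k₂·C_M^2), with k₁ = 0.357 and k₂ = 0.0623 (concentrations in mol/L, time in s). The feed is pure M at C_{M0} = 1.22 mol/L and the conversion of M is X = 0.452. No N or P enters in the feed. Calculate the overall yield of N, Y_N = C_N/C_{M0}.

Exit C_M = C_{M0}(1−X) = 1.22×0.548 = 0.6686 mol/L.
A CSTR operates uniformly at the exit composition, giving r_N = 0.2919 and r_P = 0.02785 (each k·C_M^n at C_M = 0.6686).
Fraction of consumed M going to N: r_N/(r_N+r_P) = 0.9129.
C_N = 0.9129·C_{M0}·X = 0.9129×1.22×0.452 = 0.503 mol/L; Y_N = C_N/C_{M0} = 0.413.

0.413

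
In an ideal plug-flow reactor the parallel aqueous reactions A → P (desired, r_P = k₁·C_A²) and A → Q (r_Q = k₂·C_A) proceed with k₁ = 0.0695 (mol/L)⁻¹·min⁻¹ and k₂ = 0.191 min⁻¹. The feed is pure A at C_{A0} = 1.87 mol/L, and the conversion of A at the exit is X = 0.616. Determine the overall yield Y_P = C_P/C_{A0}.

C_A = C_{A0}(1−X) = 0.7181 mol/L.
Along a PFR/batch, dC_Q/dC_A = −r_Q/(r_P+r_Q) = −k₂/(k₂+k₁·C_A).
Integrating from C_{A0} to C_A: C_Q = (0.191/0.0695)·ln[(0.191+0.0695·1.87)/(0.191+0.0695·0.718)] = 2.748·ln(0.3210/0.2409) = 0.7885 mol/L.
Then C_P = (C_{A0}−C_A) − C_Q = 1.152 − 0.7885 = 0.3634 mol/L.
Y_P = C_P/C_{A0} = 0.3634/1.87 = 0.194.

0.194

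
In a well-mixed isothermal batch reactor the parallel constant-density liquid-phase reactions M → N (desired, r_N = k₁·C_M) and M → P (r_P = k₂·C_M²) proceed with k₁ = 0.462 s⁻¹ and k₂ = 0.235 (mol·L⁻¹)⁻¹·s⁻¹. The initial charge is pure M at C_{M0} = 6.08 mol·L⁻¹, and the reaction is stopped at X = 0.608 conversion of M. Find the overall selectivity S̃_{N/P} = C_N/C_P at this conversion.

C_M = C_{M0}(1−X) = 2.383 mol·L⁻¹.
Along a PFR/batch, dC_N/dC_M = −r_N/(r_N+r_P) = −k₁/(k₁+k₂·C_M).
Integrating from C_{M0} to C_M: C_N = (0.462/0.235)·ln[(0.462+0.235·6.08)/(0.462+0.235·2.38)] = 1.966·ln(1.891/1.022) = 1.209 mol·L⁻¹.
C_P = (C_{M0}−C_M)−C_N = 2.487 mol·L⁻¹; S̃_{N/P} = 1.209/2.487 = 0.486.

0.486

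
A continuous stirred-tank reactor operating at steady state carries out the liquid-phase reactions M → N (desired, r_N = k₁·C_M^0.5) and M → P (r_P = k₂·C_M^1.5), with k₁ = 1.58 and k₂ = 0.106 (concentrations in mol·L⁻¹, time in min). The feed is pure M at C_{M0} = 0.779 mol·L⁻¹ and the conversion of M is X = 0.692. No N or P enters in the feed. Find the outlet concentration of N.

Exit C_M = C_{M0}(1−X) = 0.779×0.308 = 0.2399 mol·L⁻¹.
In a CSTR the entire volume is at exit conditions, so r_N = 1.58×0.2399^0.5 = 0.7739 and r_P = 0.106×0.2399^1.5 = 0.01246.
Fraction of consumed M going to N: r_N/(r_N+r_P) = 0.9842.
C_N = 0.9842·C_{M0}·X = 0.9842×0.779×0.692 = 0.531 mol·L⁻¹.

0.531 mol·L⁻¹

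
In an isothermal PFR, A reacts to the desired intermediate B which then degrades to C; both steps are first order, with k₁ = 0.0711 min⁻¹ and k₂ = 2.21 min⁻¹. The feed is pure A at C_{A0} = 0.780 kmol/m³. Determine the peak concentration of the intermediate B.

At the optimum, C_{B,max}/C_{A0} = (k₁/k₂)^[k₂/(k₂−k₁)].
= (0.0711/2.21)^(2.21/(2.21−0.0711)) = (0.03217)^(1.033) = 0.02870.
C_{B,max} = 0.02870×0.780 = 0.0224 kmol/m³.

0.0224 kmol/m³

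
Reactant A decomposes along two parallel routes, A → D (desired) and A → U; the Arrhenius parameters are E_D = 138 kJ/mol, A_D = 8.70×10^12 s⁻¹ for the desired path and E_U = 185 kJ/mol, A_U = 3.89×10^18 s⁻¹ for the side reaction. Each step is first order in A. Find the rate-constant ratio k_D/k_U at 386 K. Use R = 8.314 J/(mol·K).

5.13

With equal orders, S_{D/U} = k_D/k_U = (A_D/A_U)·exp[(E_U−E_D)/(RT)].
(E_U−E_D)/(RT) = (185−138)×10³/(8.314×386) = 47000/3209 = 14.65.
k_D/k_U = (8.70×10^12/3.89×10^18)·exp(14.65) = 2.237×10^-6 × 2.293×10^6 = 5.13.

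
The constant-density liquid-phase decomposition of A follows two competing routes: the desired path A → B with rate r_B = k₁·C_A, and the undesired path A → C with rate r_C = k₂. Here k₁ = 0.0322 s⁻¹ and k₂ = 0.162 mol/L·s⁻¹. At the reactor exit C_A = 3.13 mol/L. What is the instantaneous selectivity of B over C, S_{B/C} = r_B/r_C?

S_{B/C} = r_B/r_C = (k₁·C_A)/(k₂) = (k₁/k₂)·C_A.
= (0.0322×3.130) / (0.162) = 0.1008/0.1620 = 0.622.
Since the desired path is higher order in A, keeping C_A high (PFR or concentrated feed) favours B.

0.622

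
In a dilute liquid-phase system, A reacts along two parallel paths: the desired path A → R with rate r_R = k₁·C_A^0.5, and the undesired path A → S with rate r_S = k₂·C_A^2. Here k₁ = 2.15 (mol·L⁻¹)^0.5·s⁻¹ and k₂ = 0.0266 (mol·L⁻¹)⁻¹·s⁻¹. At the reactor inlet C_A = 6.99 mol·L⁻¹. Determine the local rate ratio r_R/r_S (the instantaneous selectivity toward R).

S_{R/S} = r_R/r_S = (k₁·C_A^0.5)/(k₂·C_A^2) = (k₁/k₂)·C_A^-1.5.
= (2.15×6.990^0.5) / (0.0266×6.990^2) = 5.684/1.300 = 4.37.
The undesired path is higher order in A, so low C_A (CSTR or dilute feed) favours R.

4.37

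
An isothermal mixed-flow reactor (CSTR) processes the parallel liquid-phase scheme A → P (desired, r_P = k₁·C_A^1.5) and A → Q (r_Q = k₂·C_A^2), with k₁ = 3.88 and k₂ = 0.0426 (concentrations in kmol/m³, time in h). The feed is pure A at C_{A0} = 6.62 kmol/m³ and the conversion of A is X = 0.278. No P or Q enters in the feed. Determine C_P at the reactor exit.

1.80 kmol/m³

Exit C_A = C_{A0}(1−X) = 6.62×0.722 = 4.780 kmol/m³.
A CSTR operates uniformly at the exit composition, giving r_P = 40.54 and r_Q = 0.9732 (each k·C_A^n at C_A = 4.780).
Fraction of consumed A going to P: r_P/(r_P+r_Q) = 0.9766.
C_P = 0.9766·C_{A0}·X = 0.9766×6.62×0.278 = 1.80 kmol/m³.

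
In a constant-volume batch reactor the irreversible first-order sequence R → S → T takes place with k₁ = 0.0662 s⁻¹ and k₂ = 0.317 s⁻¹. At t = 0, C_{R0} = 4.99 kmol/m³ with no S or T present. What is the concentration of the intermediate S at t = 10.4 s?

0.613 kmol/m³

For first-order series with pure R initially, C_S(t) = k₁C_{R0}/(k₂−k₁)·(e^(−k₁t) − e^(−k₂t)).
e^(−k₁t) = e^(−0.0662×10.4) = e^(−0.6885) = 0.5023; e^(−k₂t) = e^(−3.297) = 0.03700.
C_S = 0.0662×4.99/(0.317−0.0662) × (0.5023−0.03700) = 1.317×0.4653 = 0.6129 kmol/m³.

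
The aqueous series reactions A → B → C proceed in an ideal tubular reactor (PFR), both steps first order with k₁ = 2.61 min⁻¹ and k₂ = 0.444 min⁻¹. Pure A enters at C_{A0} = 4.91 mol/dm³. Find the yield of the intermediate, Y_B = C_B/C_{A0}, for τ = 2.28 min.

The intermediate concentration in a first-order A→B→C sequence is C_B = k₁C_{A0}(e^(−k₁τ) − e^(−k₂τ))/(k₂−k₁).
e^(−k₁τ) = e^(−2.61×2.28) = e^(−5.951) = 0.002604; e^(−k₂τ) = e^(−1.012) = 0.3634.
C_B = 2.61×4.91/(0.444−2.61) × (0.002604−0.3634) = (-5.916)×(-0.3608) = 2.134 mol/dm³.
Y_B = C_B/C_{A0} = 2.134/4.91 = 0.435.

0.435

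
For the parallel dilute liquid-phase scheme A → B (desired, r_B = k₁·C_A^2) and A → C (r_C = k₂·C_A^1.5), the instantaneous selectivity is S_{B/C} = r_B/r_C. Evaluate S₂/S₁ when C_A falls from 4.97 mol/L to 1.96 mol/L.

0.628

S_{B/C} = (k₁/k₂)·C_A^0.5, so S₂/S₁ = (C_{A,2}/C_{A,1})^0.5.
= (1.96/4.97)^0.5 = (0.3944)^0.5 = 0.628.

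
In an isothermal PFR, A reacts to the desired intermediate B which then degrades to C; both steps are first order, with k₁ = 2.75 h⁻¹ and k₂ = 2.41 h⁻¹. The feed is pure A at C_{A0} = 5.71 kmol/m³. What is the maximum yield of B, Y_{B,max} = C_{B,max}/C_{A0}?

For a first-order series the maximum intermediate yield is C_{B,max}/C_{A0} = (k₁/k₂)^[k₂/(k₂−k₁)].
= (2.75/2.41)^(2.41/(2.41−2.75)) = (1.141)^(-7.088) = 0.3924.

0.392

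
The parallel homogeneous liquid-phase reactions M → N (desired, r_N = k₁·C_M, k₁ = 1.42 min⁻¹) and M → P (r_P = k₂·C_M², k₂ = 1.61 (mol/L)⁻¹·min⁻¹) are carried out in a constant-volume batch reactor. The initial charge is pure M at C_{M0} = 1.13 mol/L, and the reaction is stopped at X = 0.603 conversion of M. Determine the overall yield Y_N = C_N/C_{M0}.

C_M = C_{M0}(1−X) = 0.4486 mol/L.
Along a PFR/batch, dC_N/dC_M = −r_N/(r_N+r_P) = −k₁/(k₁+k₂·C_M).
Integrating from C_{M0} to C_M: C_N = (1.42/1.61)·ln[(1.42+1.61·1.13)/(1.42+1.61·0.449)] = 0.8820·ln(3.239/2.142) = 0.3647 mol/L.
Y_N = C_N/C_{M0} = 0.3647/1.13 = 0.323.

0.323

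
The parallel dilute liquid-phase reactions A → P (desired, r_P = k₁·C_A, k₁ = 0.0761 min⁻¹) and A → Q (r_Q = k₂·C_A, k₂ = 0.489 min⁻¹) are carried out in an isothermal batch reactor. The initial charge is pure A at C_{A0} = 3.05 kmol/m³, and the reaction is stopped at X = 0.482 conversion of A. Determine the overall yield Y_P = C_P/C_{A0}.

0.0649

C_A = C_{A0}(1−X) = 1.580 kmol/m³.
Both paths are first order in A, so the instantaneous fraction to P is constant: dC_P/d(−C_A) = k₁/(k₁+k₂) = 0.1347.
C_P = 0.1347·(C_{A0}−C_A) = 0.1347×1.470 = 0.198 kmol/m³.
Y_P = C_P/C_{A0} = 0.1980/3.05 = 0.0649.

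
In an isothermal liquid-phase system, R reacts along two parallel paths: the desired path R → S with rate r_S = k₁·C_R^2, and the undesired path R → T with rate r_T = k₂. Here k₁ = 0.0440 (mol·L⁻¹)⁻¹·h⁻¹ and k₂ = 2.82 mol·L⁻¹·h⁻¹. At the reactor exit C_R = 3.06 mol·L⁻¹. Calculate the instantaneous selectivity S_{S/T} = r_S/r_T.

0.146

S_{S/T} = r_S/r_T = (k₁·C_R^2)/(k₂) = (k₁/k₂)·C_R^2.
= (0.0440×3.060^2) / (2.82) = 0.4120/2.820 = 0.146.
Since the desired path is higher order in R, keeping C_R high (PFR or concentrated feed) favours S.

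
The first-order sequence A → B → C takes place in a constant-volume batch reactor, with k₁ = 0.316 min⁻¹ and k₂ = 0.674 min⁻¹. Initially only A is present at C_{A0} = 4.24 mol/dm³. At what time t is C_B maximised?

The intermediate peaks when r₁ = r₂, i.e. k₁e^(−k₁t) = k₂e^(−k₂t), giving t_opt = ln(k₂/k₁)/(k₂−k₁).
= ln(0.674/0.316)/(0.674−0.316) = ln(2.133)/0.3580 = 0.7575/0.3580 = 2.12 min.

2.12 min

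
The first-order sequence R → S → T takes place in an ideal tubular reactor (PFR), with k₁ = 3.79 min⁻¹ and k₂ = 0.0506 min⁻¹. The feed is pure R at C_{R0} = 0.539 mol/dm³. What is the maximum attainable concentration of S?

Evaluating C_S at τ_opt = ln(k₂/k₁)/(k₂−k₁) gives C_{S,max}/C_{R0} = (k₁/k₂)^[k₂/(k₂−k₁)].
= (3.79/0.0506)^(0.0506/(0.0506−3.79)) = (74.90)^(-0.01353) = 0.9433.
C_{S,max} = 0.9433×0.539 = 0.508 mol/dm³.

0.508 mol/dm³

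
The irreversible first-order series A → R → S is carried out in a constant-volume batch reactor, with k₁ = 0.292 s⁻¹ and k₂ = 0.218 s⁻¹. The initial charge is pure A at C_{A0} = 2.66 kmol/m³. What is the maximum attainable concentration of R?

Evaluating C_R at t_opt = ln(k₂/k₁)/(k₂−k₁) gives C_{R,max}/C_{A0} = (k₁/k₂)^[k₂/(k₂−k₁)].
= (0.292/0.218)^(0.218/(0.218−0.292)) = (1.339)^(-2.946) = 0.4227.
C_{R,max} = 0.4227×2.66 = 1.12 kmol/m³.

1.12 kmol/m³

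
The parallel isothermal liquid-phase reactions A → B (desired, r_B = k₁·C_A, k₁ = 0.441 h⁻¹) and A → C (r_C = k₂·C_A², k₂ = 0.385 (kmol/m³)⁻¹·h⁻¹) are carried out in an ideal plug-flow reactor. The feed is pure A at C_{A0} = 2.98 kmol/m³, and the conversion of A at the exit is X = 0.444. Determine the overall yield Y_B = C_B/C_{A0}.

0.149

C_A = C_{A0}(1−X) = 1.657 kmol/m³.
Along a PFR/batch, dC_B/dC_A = −r_B/(r_B+r_C) = −k₁/(k₁+k₂·C_A).
Integrating from C_{A0} to C_A: C_B = (0.441/0.385)·ln[(0.441+0.385·2.98)/(0.441+0.385·1.66)] = 1.145·ln(1.588/1.079) = 0.4430 kmol/m³.
Y_B = C_B/C_{A0} = 0.4430/2.98 = 0.149.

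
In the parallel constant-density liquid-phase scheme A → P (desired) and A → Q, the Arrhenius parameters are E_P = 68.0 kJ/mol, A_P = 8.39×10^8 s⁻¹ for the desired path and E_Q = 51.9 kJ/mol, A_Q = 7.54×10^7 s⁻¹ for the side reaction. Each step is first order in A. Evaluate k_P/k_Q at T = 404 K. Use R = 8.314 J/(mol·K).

0.0922

Since both paths have the same order in A, the concentration cancels and S_{P/Q} = k_P/k_Q = (A_P/A_Q)·exp[(E_Q−E_P)/(RT)].
(E_Q−E_P)/(RT) = (51.9−68.0)×10³/(8.314×404) = -16100/3359 = -4.793.
k_P/k_Q = (8.39×10^8/7.54×10^7)·exp(-4.793) = 11.13 × 0.008285 = 0.0922.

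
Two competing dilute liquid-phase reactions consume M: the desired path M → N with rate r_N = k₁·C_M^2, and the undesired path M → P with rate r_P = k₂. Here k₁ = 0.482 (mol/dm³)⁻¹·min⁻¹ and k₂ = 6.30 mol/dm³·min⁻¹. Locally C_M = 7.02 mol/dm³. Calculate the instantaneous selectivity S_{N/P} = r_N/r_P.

S_{N/P} = r_N/r_P = (k₁·C_M^2)/(k₂) = (k₁/k₂)·C_M^2.
= (0.482×7.020^2) / (6.30) = 23.75/6.300 = 3.77.
Since the desired path is higher order in M, keeping C_M high (PFR or concentrated feed) favours N.

3.77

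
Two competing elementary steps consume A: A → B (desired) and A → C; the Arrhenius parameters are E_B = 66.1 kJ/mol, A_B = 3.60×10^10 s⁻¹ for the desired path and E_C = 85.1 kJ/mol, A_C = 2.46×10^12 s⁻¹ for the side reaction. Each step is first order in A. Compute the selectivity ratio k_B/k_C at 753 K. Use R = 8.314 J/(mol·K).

0.304

k_B/k_C = (A_B/A_C)·exp[−(E_B−E_C)/(RT)] = (A_B/A_C)·exp[(E_C−E_B)/(RT)].
(E_C−E_B)/(RT) = (85.1−66.1)×10³/(8.314×753) = 19000/6260 = 3.035.
k_B/k_C = (3.60×10^10/2.46×10^12)·exp(3.035) = 0.01463 × 20.80 = 0.304.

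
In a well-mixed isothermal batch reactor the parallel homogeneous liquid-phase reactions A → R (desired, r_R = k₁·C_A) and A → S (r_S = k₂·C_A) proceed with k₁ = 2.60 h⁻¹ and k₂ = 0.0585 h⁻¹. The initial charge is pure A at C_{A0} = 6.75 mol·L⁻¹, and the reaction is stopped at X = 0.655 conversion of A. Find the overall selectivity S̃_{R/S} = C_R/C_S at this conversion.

C_A = C_{A0}(1−X) = 2.329 mol·L⁻¹.
Both paths are first order in A, so the instantaneous fraction to R is constant: dC_R/d(−C_A) = k₁/(k₁+k₂) = 0.9780.
C_R = 0.9780·(C_{A0}−C_A) = 0.9780×4.421 = 4.32 mol·L⁻¹.
C_S = (C_{A0}−C_A)−C_R = 0.09729 mol·L⁻¹; S̃_{R/S} = 4.324/0.09729 = 44.4.

44.4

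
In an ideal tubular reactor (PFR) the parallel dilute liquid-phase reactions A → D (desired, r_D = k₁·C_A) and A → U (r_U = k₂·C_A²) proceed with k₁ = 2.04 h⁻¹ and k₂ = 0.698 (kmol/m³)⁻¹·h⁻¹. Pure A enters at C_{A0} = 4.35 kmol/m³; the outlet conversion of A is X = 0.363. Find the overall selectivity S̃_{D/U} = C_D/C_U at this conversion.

C_A = C_{A0}(1−X) = 2.771 kmol/m³.
Along a PFR/batch, dC_D/dC_A = −r_D/(r_D+r_U) = −k₁/(k₁+k₂·C_A).
Integrating from C_{A0} to C_A: C_D = (2.04/0.698)·ln[(2.04+0.698·4.35)/(2.04+0.698·2.77)] = 2.923·ln(5.076/3.974) = 0.7154 kmol/m³.
C_U = (C_{A0}−C_A)−C_D = 0.8637 kmol/m³; S̃_{D/U} = 0.7154/0.8637 = 0.828.

0.828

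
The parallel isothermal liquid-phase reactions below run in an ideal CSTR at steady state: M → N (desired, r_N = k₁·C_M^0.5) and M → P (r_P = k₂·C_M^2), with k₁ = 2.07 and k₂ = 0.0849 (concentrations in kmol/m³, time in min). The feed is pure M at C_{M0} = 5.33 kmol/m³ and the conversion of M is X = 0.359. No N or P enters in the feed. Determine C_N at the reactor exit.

1.52 kmol/m³

Exit C_M = C_{M0}(1−X) = 5.33×0.641 = 3.417 kmol/m³.
Rates in a CSTR are evaluated at the outlet concentration: r_N = 2.07×3.417^0.5 = 3.826, r_P = 0.0849×3.417^2 = 0.9910.
Fraction of consumed M going to N: r_N/(r_N+r_P) = 0.7943.
C_N = 0.7943·C_{M0}·X = 0.7943×5.33×0.359 = 1.52 kmol/m³.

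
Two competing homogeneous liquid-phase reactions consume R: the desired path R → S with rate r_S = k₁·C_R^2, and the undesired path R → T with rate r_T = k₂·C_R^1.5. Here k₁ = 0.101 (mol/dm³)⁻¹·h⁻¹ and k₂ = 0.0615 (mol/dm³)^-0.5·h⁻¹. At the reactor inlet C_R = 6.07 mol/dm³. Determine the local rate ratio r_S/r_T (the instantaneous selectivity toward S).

4.05

S_{S/T} = r_S/r_T = (k₁·C_R^2)/(k₂·C_R^1.5) = (k₁/k₂)·C_R^0.5.
= (0.101×6.070^2) / (0.0615×6.070^1.5) = 3.721/0.9197 = 4.05.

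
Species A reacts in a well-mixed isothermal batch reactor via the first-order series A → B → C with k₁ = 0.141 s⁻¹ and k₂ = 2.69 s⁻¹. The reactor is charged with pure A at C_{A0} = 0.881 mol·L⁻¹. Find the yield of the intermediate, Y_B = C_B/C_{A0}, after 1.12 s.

0.0445

Solving the coupled first-order balances gives C_B(t) = [k₁/(k₂−k₁)]·C_{A0}·(e^(−k₁t) − e^(−k₂t)).
e^(−k₁t) = e^(−0.141×1.12) = e^(−0.1579) = 0.8539; e^(−k₂t) = e^(−3.013) = 0.04915.
C_B = 0.141×0.881/(2.69−0.141) × (0.8539−0.04915) = 0.04873×0.8048 = 0.03922 mol·L⁻¹.
Y_B = C_B/C_{A0} = 0.03922/0.881 = 0.0445.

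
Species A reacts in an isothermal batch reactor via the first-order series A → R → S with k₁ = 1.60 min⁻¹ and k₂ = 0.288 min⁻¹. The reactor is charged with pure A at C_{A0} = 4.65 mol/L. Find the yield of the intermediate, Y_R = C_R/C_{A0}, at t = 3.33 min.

0.461

Solving the coupled first-order balances gives C_R(t) = [k₁/(k₂−k₁)]·C_{A0}·(e^(−k₁t) − e^(−k₂t)).
e^(−k₁t) = e^(−1.60×3.33) = e^(−5.328) = 0.004854; e^(−k₂t) = e^(−0.9590) = 0.3833.
C_R = 1.60×4.65/(0.288−1.60) × (0.004854−0.3833) = (-5.671)×(-0.3784) = 2.146 mol/L.
Y_R = C_R/C_{A0} = 2.146/4.65 = 0.461.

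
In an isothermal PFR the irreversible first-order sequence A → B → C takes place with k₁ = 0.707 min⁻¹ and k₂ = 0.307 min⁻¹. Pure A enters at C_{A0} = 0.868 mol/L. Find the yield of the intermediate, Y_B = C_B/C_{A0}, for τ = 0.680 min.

0.342

Solving the coupled first-order balances gives C_B(τ) = [k₁/(k₂−k₁)]·C_{A0}·(e^(−k₁τ) − e^(−k₂τ)).
e^(−k₁τ) = e^(−0.707×0.680) = e^(−0.4808) = 0.6183; e^(−k₂τ) = e^(−0.2088) = 0.8116.
C_B = 0.707×0.868/(0.307−0.707) × (0.6183−0.8116) = (-1.534)×(-0.1933) = 0.2965 mol/L.
Y_B = C_B/C_{A0} = 0.2965/0.868 = 0.342.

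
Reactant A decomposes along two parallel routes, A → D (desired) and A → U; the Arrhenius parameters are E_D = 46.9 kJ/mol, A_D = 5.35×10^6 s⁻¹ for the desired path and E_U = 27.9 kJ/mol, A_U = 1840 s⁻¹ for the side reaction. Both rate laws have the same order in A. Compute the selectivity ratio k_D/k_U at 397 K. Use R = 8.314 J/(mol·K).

9.19

With equal orders, S_{D/U} = k_D/k_U = (A_D/A_U)·exp[(E_U−E_D)/(RT)].
(E_U−E_D)/(RT) = (27.9−46.9)×10³/(8.314×397) = -19000/3301 = -5.756.
k_D/k_U = (5.35×10^6/1840)·exp(-5.756) = 2908 × 0.003162 = 9.19.
Since E_D > E_U, raising the temperature improves selectivity toward D.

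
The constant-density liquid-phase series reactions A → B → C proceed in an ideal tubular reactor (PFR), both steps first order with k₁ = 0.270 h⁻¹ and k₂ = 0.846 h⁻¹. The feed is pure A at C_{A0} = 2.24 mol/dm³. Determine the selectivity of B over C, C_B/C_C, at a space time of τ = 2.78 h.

0.503

The intermediate concentration in a first-order A→B→C sequence is C_B = k₁C_{A0}(e^(−k₁τ) − e^(−k₂τ))/(k₂−k₁).
e^(−k₁τ) = e^(−0.270×2.78) = e^(−0.7506) = 0.4721; e^(−k₂τ) = e^(−2.352) = 0.09519.
C_B = 0.270×2.24/(0.846−0.270) × (0.4721−0.09519) = 1.050×0.3769 = 0.3957 mol/dm³.
C_A = C_{A0}e^(−k₁τ) = 1.057 mol/dm³, so C_C = C_{A0}−C_A−C_B = 0.7868 mol/dm³; C_B/C_C = 0.503.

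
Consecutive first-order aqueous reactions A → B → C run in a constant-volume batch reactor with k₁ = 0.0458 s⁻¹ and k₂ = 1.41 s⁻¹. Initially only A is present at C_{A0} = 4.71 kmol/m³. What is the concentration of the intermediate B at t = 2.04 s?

Solving the coupled first-order balances gives C_B(t) = [k₁/(k₂−k₁)]·C_{A0}·(e^(−k₁t) − e^(−k₂t)).
e^(−k₁t) = e^(−0.0458×2.04) = e^(−0.09343) = 0.9108; e^(−k₂t) = e^(−2.876) = 0.05634.
C_B = 0.0458×4.71/(1.41−0.0458) × (0.9108−0.05634) = 0.1581×0.8545 = 0.1351 kmol/m³.

0.135 kmol/m³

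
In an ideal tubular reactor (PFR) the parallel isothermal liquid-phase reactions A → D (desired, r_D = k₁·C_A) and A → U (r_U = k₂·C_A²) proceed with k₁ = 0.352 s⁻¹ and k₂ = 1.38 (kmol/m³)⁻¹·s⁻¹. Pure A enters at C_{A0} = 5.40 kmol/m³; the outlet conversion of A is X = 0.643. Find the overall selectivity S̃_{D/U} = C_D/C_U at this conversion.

0.0752

C_A = C_{A0}(1−X) = 1.928 kmol/m³.
Along a PFR/batch, dC_D/dC_A = −r_D/(r_D+r_U) = −k₁/(k₁+k₂·C_A).
Integrating from C_{A0} to C_A: C_D = (0.352/1.38)·ln[(0.352+1.38·5.40)/(0.352+1.38·1.93)] = 0.2551·ln(7.804/3.012) = 0.2428 kmol/m³.
C_U = (C_{A0}−C_A)−C_D = 3.229 kmol/m³; S̃_{D/U} = 0.2428/3.229 = 0.0752.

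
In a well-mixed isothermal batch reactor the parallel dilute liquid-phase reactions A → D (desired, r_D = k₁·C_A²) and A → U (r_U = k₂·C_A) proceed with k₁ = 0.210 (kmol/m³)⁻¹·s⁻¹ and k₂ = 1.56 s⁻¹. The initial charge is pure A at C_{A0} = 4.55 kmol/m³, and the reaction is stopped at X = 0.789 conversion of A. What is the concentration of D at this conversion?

C_A = C_{A0}(1−X) = 0.9600 kmol/m³.
Along a PFR/batch, dC_U/dC_A = −r_U/(r_D+r_U) = −k₂/(k₂+k₁·C_A).
Integrating from C_{A0} to C_A: C_U = (1.56/0.210)·ln[(1.56+0.210·4.55)/(1.56+0.210·0.960)] = 7.429·ln(2.515/1.762) = 2.646 kmol/m³.
Then C_D = (C_{A0}−C_A) − C_U = 3.590 − 2.646 = 0.9436 kmol/m³.

0.944 kmol/m³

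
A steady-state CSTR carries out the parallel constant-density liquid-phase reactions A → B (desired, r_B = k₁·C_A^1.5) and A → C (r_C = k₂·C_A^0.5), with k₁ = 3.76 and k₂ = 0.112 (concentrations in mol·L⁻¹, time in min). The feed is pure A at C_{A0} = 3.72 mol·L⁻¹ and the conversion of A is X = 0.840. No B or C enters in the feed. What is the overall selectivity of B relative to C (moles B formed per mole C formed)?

20.0

Exit C_A = C_{A0}(1−X) = 3.72×0.160 = 0.5952 mol·L⁻¹.
Rates in a CSTR are evaluated at the outlet concentration: r_B = 3.76×0.5952^1.5 = 1.727, r_C = 0.112×0.5952^0.5 = 0.08641.
Overall selectivity = C_B/C_C = r_Bτ/(r_Cτ) = r_B/r_C = 20.0.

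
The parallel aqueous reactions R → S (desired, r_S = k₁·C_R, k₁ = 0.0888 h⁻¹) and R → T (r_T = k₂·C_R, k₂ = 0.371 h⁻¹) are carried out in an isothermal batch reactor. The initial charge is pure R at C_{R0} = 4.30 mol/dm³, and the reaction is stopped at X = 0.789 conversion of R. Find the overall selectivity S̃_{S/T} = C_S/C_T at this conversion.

0.239

C_R = C_{R0}(1−X) = 0.9073 mol/dm³.
Both paths are first order in R, so the instantaneous fraction to S is constant: dC_S/d(−C_R) = k₁/(k₁+k₂) = 0.1931.
C_S = 0.1931·(C_{R0}−C_R) = 0.1931×3.393 = 0.655 mol/dm³.
C_T = (C_{R0}−C_R)−C_S = 2.737 mol/dm³; S̃_{S/T} = 0.6552/2.737 = 0.239.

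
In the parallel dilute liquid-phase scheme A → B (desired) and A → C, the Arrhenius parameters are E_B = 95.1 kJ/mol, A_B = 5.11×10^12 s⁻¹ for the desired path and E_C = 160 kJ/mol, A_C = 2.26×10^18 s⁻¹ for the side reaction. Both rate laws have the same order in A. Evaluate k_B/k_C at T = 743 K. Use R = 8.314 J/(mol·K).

With equal orders, S_{B/C} = k_B/k_C = (A_B/A_C)·exp[(E_C−E_B)/(RT)].
(E_C−E_B)/(RT) = (160−95.1)×10³/(8.314×743) = 64900/6177 = 10.51.
k_B/k_C = (5.11×10^12/2.26×10^18)·exp(10.51) = 2.261×10^-6 × 36542 = 0.0826.

0.0826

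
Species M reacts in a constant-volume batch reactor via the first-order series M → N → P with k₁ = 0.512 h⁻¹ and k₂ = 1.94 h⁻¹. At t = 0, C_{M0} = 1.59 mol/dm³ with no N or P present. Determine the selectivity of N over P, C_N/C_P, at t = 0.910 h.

For first-order series with pure M initially, C_N(t) = k₁C_{M0}/(k₂−k₁)·(e^(−k₁t) − e^(−k₂t)).
e^(−k₁t) = e^(−0.512×0.910) = e^(−0.4659) = 0.6276; e^(−k₂t) = e^(−1.765) = 0.1711.
C_N = 0.512×1.59/(1.94−0.512) × (0.6276−0.1711) = 0.5701×0.4564 = 0.2602 mol/dm³.
C_M = C_{M0}e^(−k₁t) = 0.9978 mol/dm³, so C_P = C_{M0}−C_M−C_N = 0.3320 mol/dm³; C_N/C_P = 0.784.

0.784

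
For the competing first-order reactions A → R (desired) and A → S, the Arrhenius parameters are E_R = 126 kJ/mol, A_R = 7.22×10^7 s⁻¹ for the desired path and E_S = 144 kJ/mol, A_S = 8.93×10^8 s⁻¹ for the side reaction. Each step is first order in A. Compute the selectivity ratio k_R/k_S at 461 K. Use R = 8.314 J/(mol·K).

Since both paths have the same order in A, the concentration cancels and S_{R/S} = k_R/k_S = (A_R/A_S)·exp[(E_S−E_R)/(RT)].
(E_S−E_R)/(RT) = (144−126)×10³/(8.314×461) = 18000/3833 = 4.696.
k_R/k_S = (7.22×10^7/8.93×10^8)·exp(4.696) = 0.08085 × 109.5 = 8.86.
Since E_R < E_S, lowering the temperature improves selectivity toward R.

8.86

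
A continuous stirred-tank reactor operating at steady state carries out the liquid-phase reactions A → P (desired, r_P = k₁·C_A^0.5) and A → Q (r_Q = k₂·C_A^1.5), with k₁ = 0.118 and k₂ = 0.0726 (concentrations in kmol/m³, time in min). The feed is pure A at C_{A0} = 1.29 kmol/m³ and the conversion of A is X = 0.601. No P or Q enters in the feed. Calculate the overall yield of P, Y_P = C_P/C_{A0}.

Exit C_A = C_{A0}(1−X) = 1.29×0.399 = 0.5147 kmol/m³.
Rates in a CSTR are evaluated at the outlet concentration: r_P = 0.118×0.5147^0.5 = 0.08466, r_Q = 0.0726×0.5147^1.5 = 0.02681.
Fraction of consumed A going to P: r_P/(r_P+r_Q) = 0.7595.
C_P = 0.7595·C_{A0}·X = 0.7595×1.29×0.601 = 0.589 kmol/m³; Y_P = C_P/C_{A0} = 0.456.

0.456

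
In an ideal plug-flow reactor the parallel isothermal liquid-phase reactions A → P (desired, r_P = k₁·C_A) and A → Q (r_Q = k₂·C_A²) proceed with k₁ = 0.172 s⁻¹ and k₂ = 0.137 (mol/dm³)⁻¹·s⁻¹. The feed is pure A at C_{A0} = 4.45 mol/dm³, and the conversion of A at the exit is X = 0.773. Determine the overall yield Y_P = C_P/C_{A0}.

0.261

C_A = C_{A0}(1−X) = 1.010 mol/dm³.
Along a PFR/batch, dC_P/dC_A = −r_P/(r_P+r_Q) = −k₁/(k₁+k₂·C_A).
Integrating from C_{A0} to C_A: C_P = (0.172/0.137)·ln[(0.172+0.137·4.45)/(0.172+0.137·1.01)] = 1.255·ln(0.7816/0.3104) = 1.160 mol/dm³.
Y_P = C_P/C_{A0} = 1.160/4.45 = 0.261.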